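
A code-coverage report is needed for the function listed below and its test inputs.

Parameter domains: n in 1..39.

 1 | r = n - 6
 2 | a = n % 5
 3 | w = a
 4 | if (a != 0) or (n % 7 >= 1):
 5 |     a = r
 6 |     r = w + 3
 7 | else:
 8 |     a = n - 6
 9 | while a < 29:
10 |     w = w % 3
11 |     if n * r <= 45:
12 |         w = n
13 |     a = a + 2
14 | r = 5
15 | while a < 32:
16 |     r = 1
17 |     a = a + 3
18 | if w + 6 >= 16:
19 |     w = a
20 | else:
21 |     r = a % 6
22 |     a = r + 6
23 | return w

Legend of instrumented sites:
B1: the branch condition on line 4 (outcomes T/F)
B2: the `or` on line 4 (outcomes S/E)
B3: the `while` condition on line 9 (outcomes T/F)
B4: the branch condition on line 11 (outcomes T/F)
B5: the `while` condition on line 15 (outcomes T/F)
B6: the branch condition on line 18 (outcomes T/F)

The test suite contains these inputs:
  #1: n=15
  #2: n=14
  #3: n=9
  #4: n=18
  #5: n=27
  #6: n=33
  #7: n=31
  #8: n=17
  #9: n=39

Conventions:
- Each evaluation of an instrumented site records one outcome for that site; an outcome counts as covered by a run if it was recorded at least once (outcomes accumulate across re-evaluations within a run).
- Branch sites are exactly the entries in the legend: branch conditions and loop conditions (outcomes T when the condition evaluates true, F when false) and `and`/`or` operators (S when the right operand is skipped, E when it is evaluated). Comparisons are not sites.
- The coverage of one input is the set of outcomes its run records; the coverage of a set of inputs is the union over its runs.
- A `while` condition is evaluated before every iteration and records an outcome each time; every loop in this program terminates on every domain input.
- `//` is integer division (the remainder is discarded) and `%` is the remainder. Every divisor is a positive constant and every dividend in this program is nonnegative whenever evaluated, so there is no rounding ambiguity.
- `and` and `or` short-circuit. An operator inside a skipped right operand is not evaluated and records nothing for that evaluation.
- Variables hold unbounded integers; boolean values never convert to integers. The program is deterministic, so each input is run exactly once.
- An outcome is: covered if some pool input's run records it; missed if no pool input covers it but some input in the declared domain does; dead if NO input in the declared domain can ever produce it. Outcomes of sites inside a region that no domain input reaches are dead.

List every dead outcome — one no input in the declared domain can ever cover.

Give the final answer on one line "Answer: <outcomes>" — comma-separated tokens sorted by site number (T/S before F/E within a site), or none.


checking every outcome against all 39 domain inputs:
  reachable outcomes have witnesses, e.g. B1=T (e.g. n=1), B1=F (e.g. n=35), B2=S (e.g. n=1), B2=E (e.g. n=5)
Answer: none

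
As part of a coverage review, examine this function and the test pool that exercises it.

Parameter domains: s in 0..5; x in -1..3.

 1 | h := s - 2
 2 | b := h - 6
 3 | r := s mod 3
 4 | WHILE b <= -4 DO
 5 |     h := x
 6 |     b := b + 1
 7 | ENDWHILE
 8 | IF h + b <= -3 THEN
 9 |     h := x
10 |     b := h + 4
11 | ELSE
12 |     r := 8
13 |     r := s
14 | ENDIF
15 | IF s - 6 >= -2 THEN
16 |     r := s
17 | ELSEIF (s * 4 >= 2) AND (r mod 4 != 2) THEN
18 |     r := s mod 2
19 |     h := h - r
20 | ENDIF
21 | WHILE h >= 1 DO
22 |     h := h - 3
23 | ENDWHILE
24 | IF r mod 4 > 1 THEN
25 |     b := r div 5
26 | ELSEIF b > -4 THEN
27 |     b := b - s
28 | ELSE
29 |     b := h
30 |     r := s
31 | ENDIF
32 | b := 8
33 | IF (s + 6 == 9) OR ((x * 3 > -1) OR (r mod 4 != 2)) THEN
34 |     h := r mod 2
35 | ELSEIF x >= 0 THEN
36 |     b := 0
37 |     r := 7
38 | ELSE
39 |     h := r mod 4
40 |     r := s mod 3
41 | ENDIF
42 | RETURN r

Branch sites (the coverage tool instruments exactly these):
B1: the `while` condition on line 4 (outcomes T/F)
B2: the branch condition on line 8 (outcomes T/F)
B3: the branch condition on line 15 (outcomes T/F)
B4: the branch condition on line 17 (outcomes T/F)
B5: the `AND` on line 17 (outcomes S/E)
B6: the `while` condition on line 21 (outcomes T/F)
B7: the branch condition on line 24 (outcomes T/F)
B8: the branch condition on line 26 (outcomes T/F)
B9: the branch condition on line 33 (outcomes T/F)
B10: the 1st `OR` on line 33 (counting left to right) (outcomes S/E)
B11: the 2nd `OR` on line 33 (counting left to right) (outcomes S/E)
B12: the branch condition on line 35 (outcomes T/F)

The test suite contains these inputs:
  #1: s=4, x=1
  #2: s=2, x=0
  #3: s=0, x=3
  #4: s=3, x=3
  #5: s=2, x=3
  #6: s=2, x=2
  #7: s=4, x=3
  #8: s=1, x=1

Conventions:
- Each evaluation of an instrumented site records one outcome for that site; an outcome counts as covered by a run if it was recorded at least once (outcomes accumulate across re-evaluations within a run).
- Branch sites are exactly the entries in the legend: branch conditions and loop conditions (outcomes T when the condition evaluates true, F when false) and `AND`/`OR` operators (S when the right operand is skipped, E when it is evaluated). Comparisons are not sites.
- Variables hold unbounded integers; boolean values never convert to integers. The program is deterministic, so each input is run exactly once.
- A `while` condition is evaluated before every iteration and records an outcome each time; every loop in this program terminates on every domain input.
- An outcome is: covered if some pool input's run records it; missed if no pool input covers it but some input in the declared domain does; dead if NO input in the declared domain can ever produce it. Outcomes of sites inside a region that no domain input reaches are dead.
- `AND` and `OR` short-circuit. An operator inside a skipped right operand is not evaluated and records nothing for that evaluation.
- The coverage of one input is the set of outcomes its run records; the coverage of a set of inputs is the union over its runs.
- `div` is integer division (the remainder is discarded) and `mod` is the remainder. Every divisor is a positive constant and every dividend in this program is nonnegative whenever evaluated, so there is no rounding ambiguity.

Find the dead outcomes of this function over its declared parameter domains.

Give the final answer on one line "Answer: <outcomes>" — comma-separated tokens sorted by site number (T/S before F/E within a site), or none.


sweeping the full domain (30 inputs) for each outcome:
  B8=F: never recorded by any domain input -> dead
  B12=T: never recorded by any domain input -> dead
  reachable outcomes have witnesses, e.g. B1=T (e.g. s=0, x=-1), B1=F (e.g. s=0, x=-1), B2=T (e.g. s=0, x=-1), B2=F (e.g. s=0, x=1)
Answer: B8=F, B12=T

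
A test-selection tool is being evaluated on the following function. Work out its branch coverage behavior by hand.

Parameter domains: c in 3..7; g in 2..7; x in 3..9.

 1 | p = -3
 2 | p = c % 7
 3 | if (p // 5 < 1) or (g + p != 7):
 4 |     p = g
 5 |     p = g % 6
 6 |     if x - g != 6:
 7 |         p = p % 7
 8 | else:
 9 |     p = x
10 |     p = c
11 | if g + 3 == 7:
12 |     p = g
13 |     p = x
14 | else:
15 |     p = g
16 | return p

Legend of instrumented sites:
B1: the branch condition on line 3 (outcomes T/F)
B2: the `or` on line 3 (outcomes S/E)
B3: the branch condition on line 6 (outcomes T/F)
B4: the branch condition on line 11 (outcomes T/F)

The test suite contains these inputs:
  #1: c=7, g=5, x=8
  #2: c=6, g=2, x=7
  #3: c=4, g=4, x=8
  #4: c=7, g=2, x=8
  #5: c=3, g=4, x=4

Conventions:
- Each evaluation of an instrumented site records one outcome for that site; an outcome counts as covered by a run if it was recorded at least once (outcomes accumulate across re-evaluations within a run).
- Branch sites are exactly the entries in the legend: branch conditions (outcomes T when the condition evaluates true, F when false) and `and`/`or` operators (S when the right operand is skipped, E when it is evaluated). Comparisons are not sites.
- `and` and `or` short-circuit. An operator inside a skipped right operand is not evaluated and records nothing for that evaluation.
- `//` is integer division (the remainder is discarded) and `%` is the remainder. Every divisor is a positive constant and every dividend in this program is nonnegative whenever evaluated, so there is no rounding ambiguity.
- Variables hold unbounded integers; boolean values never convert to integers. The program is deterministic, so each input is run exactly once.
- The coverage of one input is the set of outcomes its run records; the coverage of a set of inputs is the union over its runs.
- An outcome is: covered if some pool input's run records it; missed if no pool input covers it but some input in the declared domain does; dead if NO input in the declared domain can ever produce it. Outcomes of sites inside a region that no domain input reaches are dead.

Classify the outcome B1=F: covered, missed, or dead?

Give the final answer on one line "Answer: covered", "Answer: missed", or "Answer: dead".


no pool input records B1=F
but domain input (c=5, g=2, x=3) does record it -> reachable, so missed
Answer: missed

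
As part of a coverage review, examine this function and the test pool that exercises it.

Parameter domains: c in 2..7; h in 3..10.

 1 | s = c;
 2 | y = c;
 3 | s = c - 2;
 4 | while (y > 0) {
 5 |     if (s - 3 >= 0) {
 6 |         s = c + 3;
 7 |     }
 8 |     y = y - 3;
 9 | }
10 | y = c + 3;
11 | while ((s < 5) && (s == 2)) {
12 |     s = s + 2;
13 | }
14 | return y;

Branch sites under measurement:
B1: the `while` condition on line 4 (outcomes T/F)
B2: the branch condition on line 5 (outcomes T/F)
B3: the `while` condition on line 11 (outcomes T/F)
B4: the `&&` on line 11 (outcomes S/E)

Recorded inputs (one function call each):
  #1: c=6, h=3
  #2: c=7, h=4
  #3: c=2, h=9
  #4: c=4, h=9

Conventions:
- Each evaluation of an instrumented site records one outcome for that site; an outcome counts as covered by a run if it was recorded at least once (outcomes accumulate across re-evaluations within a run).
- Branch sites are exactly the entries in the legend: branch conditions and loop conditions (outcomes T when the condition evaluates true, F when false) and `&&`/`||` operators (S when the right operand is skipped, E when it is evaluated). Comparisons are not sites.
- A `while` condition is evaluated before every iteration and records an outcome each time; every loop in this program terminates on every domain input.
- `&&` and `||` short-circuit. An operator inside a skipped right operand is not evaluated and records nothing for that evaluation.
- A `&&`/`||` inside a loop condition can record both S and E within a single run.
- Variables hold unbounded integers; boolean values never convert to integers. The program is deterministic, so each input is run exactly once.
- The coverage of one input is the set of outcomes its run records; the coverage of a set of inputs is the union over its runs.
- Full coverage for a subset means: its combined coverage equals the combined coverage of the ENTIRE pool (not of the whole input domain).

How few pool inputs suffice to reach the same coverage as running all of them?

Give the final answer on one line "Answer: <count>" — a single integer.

#1 (c=6, h=3) -> B1->T, B2->T, B1->T, B2->T, B1->F, B4->S, B3->F; covered: B1=T, B1=F, B2=T, B3=F, B4=S
#2 (c=7, h=4) -> B1->T, B2->T, B1->T, B2->T, B1->T, B2->T, B1->F, B4->S, B3->F; covered: B1=T, B1=F, B2=T, B3=F, B4=S
#3 (c=2, h=9) -> B1->T, B2->F, B1->F, B4->E, B3->F; covered: B1=T, B1=F, B2=F, B3=F, B4=E
#4 (c=4, h=9) -> B1->T, B2->F, B1->T, B2->F, B1->F, B4->E, B3->T, B4->E, B3->F; covered: B1=T, B1=F, B2=F, B3=T, B3=F, B4=E
the full pool covers 8 outcomes: B1=T, B1=F, B2=T, B2=F, B3=T, B3=F, B4=S, B4=E
checked all size-1 subsets: none covers 8 outcomes (max 6/8)
at size 2, {1, 4} reaches all 8 outcomes; every lexicographically earlier size-2 subset fails

Answer: 2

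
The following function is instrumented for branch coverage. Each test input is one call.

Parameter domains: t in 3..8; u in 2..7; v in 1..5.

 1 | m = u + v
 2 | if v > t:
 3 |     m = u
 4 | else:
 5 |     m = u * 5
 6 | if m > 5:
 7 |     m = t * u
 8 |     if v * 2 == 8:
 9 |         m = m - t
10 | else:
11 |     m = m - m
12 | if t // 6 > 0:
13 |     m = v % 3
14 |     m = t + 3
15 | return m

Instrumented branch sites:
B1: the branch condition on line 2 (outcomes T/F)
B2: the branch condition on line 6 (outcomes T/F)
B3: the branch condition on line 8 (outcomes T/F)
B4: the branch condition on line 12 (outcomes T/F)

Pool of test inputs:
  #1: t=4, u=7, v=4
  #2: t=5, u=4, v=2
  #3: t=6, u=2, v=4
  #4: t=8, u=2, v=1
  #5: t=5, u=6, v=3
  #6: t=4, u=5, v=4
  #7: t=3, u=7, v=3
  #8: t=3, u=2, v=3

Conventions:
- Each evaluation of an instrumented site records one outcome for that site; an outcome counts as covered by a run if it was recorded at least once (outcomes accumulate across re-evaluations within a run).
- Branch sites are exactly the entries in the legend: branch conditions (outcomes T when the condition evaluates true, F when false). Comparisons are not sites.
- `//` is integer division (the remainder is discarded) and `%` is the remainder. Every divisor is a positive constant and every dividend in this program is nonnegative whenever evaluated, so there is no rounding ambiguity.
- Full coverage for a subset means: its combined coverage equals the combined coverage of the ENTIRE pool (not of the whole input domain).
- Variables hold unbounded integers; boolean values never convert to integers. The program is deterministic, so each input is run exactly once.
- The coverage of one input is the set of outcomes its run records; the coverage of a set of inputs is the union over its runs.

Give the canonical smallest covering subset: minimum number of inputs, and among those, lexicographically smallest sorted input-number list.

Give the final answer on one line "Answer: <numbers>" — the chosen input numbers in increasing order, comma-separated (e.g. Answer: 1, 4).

input #1, t=4, u=7, v=4: events B1->F, B2->T, B3->T, B4->F; outcomes B1=F, B2=T, B3=T, B4=F
input #2, t=5, u=4, v=2: events B1->F, B2->T, B3->F, B4->F; outcomes B1=F, B2=T, B3=F, B4=F
input #3, t=6, u=2, v=4: events B1->F, B2->T, B3->T, B4->T; outcomes B1=F, B2=T, B3=T, B4=T
input #4, t=8, u=2, v=1: events B1->F, B2->T, B3->F, B4->T; outcomes B1=F, B2=T, B3=F, B4=T
input #5, t=5, u=6, v=3: events B1->F, B2->T, B3->F, B4->F; outcomes B1=F, B2=T, B3=F, B4=F
input #6, t=4, u=5, v=4: events B1->F, B2->T, B3->T, B4->F; outcomes B1=F, B2=T, B3=T, B4=F
input #7, t=3, u=7, v=3: events B1->F, B2->T, B3->F, B4->F; outcomes B1=F, B2=T, B3=F, B4=F
input #8, t=3, u=2, v=3: events B1->F, B2->T, B3->F, B4->F; outcomes B1=F, B2=T, B3=F, B4=F
together the pool reaches 6 outcomes: B1=F, B2=T, B3=T, B3=F, B4=T, B4=F
size 1 is not enough: best union over all size-1 subsets is 4/6
at size 2, {1, 4} reaches all 6 outcomes; every lexicographically earlier size-2 subset fails

Answer: 1, 4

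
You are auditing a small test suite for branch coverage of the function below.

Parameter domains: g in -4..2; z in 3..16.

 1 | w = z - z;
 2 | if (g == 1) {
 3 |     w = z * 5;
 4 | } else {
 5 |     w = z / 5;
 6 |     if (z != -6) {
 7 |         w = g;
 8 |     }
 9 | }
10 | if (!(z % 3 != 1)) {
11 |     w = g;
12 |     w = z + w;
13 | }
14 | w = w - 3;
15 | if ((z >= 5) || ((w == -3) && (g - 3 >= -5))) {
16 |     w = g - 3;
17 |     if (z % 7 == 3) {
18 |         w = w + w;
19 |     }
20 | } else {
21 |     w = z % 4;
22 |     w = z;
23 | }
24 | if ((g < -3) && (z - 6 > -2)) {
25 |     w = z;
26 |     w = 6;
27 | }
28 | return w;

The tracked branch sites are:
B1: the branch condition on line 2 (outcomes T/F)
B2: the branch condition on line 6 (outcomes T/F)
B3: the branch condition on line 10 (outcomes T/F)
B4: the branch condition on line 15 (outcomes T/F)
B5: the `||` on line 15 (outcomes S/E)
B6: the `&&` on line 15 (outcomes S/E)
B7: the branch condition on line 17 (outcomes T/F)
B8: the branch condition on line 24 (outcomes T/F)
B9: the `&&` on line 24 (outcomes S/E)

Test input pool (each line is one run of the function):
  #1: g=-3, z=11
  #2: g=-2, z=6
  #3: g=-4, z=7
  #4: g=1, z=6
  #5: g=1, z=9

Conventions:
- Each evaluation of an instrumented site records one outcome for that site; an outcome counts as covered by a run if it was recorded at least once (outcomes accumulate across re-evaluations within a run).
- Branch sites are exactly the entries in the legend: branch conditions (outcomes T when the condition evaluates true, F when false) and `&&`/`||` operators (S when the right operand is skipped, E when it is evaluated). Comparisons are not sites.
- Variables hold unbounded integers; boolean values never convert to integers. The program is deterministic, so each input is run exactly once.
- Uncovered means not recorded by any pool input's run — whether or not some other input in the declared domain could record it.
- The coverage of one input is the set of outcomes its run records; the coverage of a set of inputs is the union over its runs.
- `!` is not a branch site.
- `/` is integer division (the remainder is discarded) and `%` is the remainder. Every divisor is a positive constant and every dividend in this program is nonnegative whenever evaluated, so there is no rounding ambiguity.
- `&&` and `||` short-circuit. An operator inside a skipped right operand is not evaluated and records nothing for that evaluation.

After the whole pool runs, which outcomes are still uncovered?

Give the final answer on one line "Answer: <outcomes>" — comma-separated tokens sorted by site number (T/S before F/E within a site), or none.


input #1, g=-3, z=11: outcomes B1=F, B2=T, B3=F, B4=T, B5=S, B7=F, B8=F, B9=S
input #2, g=-2, z=6: outcomes B1=F, B2=T, B3=F, B4=T, B5=S, B7=F, B8=F, B9=S
input #3, g=-4, z=7: outcomes B1=F, B2=T, B3=T, B4=T, B5=S, B7=F, B8=T, B9=E
input #4, g=1, z=6: outcomes B1=T, B3=F, B4=T, B5=S, B7=F, B8=F, B9=S
input #5, g=1, z=9: outcomes B1=T, B3=F, B4=T, B5=S, B7=F, B8=F, B9=S
union over the pool: B1=T, B1=F, B2=T, B3=T, B3=F, B4=T, B5=S, B7=F, B8=T, B8=F, B9=S, B9=E
uncovered (6 of 18): B2=F, B4=F, B5=E, B6=S, B6=E, B7=T
Answer: B2=F, B4=F, B5=E, B6=S, B6=E, B7=T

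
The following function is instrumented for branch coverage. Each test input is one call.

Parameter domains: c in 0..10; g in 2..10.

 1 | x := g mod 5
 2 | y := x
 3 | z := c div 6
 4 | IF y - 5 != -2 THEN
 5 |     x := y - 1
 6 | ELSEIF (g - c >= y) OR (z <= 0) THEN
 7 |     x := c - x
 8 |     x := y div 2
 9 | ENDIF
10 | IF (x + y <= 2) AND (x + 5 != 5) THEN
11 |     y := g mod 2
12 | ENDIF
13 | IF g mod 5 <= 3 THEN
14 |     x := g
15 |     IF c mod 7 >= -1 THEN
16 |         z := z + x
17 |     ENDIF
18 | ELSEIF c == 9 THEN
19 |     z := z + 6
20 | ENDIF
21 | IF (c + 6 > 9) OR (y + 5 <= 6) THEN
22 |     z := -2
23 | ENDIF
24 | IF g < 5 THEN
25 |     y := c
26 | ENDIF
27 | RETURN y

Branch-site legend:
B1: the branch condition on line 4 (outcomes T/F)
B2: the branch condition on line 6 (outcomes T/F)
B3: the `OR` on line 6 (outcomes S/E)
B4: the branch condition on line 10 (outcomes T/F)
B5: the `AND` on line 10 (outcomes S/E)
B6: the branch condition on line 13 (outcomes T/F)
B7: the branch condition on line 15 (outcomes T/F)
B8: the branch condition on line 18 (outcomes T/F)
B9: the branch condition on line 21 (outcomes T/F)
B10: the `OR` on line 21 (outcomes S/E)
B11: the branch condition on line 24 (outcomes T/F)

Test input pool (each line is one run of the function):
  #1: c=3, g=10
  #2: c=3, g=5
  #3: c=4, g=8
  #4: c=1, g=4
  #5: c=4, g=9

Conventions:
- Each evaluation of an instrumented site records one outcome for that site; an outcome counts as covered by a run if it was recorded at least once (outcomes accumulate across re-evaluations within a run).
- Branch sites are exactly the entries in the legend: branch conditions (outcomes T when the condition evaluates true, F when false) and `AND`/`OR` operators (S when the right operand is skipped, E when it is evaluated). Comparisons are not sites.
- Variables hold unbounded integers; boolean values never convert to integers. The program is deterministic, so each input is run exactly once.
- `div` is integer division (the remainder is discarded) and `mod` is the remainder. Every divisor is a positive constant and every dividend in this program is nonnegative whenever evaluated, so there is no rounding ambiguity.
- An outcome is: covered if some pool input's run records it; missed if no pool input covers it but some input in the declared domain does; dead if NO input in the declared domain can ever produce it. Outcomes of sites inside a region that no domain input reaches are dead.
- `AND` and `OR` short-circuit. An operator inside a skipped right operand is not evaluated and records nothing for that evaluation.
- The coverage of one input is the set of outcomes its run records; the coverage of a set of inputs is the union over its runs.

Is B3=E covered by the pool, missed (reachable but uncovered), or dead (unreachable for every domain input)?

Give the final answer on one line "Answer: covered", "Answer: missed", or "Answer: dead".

no pool input records B3=E
but domain input (c=1, g=3) does record it -> reachable, so missed

Answer: missed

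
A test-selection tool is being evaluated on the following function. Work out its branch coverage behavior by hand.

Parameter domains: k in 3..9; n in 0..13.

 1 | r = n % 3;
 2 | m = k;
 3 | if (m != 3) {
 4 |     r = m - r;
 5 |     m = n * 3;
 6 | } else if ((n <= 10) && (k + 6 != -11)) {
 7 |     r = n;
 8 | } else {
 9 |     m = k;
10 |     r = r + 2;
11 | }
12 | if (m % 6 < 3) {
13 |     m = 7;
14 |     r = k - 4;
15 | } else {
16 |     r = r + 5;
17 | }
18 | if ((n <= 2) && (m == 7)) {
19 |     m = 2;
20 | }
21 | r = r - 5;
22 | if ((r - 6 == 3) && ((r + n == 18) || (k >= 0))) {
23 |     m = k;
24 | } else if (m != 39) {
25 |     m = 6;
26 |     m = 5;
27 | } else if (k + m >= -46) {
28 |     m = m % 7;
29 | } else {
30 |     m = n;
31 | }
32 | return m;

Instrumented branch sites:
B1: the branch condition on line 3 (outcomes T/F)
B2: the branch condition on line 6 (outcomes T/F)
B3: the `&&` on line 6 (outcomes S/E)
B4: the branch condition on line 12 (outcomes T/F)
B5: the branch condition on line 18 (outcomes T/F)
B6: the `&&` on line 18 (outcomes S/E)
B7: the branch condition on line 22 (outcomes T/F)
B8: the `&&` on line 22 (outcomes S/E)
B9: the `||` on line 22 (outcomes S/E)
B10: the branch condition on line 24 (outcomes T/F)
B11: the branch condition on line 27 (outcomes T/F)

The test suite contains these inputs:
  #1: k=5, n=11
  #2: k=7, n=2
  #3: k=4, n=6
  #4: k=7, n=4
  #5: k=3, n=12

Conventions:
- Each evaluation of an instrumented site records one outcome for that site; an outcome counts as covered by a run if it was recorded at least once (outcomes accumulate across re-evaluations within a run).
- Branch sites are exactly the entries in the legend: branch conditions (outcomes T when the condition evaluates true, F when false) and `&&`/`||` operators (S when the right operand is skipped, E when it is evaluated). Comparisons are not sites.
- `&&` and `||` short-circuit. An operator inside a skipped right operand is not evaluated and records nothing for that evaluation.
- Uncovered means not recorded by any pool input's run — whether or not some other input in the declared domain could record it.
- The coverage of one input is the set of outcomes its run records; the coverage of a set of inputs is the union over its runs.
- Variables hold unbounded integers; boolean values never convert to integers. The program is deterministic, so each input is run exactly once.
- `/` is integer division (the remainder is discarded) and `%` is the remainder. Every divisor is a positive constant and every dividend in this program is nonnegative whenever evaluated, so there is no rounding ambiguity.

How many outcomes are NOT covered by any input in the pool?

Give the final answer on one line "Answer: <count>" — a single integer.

#1 (k=5, n=11) -> B1->T, B4->F, B6->S, B5->F, B8->S, B7->F, B10->T; covered: B1=T, B4=F, B5=F, B6=S, B7=F, B8=S, B10=T
#2 (k=7, n=2) -> B1->T, B4->T, B6->E, B5->T, B8->S, B7->F, B10->T; covered: B1=T, B4=T, B5=T, B6=E, B7=F, B8=S, B10=T
#3 (k=4, n=6) -> B1->T, B4->T, B6->S, B5->F, B8->S, B7->F, B10->T; covered: B1=T, B4=T, B5=F, B6=S, B7=F, B8=S, B10=T
#4 (k=7, n=4) -> B1->T, B4->T, B6->S, B5->F, B8->S, B7->F, B10->T; covered: B1=T, B4=T, B5=F, B6=S, B7=F, B8=S, B10=T
#5 (k=3, n=12) -> B1->F, B3->S, B2->F, B4->F, B6->S, B5->F, B8->S, B7->F, B10->T; covered: B1=F, B2=F, B3=S, B4=F, B5=F, B6=S, B7=F, B8=S, B10=T
union over the pool: B1=T, B1=F, B2=F, B3=S, B4=T, B4=F, B5=T, B5=F, B6=S, B6=E, B7=F, B8=S, B10=T
uncovered (9 of 22): B2=T, B3=E, B7=T, B8=E, B9=S, B9=E, B10=F, B11=T, B11=F

Answer: 9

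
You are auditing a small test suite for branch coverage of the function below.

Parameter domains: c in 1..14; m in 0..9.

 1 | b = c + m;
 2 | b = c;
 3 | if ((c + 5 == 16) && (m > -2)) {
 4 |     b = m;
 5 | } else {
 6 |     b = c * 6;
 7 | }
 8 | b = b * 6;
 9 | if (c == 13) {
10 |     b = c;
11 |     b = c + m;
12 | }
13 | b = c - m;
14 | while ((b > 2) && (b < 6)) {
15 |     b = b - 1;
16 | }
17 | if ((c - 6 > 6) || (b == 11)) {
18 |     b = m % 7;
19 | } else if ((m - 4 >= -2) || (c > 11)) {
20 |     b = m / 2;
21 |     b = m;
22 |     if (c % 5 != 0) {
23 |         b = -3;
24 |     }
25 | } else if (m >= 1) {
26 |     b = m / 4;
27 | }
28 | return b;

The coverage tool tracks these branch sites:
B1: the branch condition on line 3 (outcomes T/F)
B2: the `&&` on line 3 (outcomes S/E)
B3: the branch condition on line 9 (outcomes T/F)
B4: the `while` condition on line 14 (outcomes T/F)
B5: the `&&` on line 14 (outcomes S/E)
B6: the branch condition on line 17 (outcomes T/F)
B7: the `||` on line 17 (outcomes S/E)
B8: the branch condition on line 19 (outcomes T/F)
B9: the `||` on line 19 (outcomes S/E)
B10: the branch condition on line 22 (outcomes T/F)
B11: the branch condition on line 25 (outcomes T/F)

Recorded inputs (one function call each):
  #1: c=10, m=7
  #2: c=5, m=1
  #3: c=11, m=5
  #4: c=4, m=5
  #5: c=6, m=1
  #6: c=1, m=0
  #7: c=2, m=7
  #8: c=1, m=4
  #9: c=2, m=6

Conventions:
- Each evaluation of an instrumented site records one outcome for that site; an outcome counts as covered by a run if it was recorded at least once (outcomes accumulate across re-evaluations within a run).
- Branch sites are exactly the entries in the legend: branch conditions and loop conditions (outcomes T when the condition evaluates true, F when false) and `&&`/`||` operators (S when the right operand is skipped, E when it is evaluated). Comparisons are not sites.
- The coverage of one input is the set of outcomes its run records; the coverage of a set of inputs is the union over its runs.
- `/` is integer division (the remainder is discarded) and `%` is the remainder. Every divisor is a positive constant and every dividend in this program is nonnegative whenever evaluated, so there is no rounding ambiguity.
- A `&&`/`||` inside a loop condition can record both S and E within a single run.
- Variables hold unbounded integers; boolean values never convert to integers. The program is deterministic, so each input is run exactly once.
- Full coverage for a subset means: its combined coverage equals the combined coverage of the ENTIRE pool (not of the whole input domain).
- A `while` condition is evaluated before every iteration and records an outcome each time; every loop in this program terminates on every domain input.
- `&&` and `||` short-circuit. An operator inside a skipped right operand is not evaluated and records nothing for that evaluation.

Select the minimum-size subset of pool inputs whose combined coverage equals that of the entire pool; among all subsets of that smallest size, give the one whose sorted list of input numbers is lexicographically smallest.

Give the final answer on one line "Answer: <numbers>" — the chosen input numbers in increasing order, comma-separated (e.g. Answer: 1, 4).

test 1 (c=10, m=7) fires B2->S, B1->F, B3->F, B5->E, B4->T, B5->S, B4->F, B7->E, B6->F, B9->S, B8->T, B10->F; hits B1=F, B2=S, B3=F, B4=T, B4=F, B5=S, B5=E, B6=F, B7=E, B8=T, B9=S, B10=F
test 2 (c=5, m=1) fires B2->S, B1->F, B3->F, B5->E, B4->T, B5->E, B4->T, B5->S, B4->F, B7->E, B6->F, B9->E, B8->F, B11->T; hits B1=F, B2=S, B3=F, B4=T, B4=F, B5=S, B5=E, B6=F, B7=E, B8=F, B9=E, B11=T
test 3 (c=11, m=5) fires B2->E, B1->T, B3->F, B5->E, B4->F, B7->E, B6->F, B9->S, B8->T, B10->T; hits B1=T, B2=E, B3=F, B4=F, B5=E, B6=F, B7=E, B8=T, B9=S, B10=T
test 4 (c=4, m=5) fires B2->S, B1->F, B3->F, B5->S, B4->F, B7->E, B6->F, B9->S, B8->T, B10->T; hits B1=F, B2=S, B3=F, B4=F, B5=S, B6=F, B7=E, B8=T, B9=S, B10=T
test 5 (c=6, m=1) fires B2->S, B1->F, B3->F, B5->E, B4->T, B5->E, B4->T, B5->E, B4->T, B5->S, B4->F, B7->E, B6->F, B9->E, ...; hits B1=F, B2=S, B3=F, B4=T, B4=F, B5=S, B5=E, B6=F, B7=E, B8=F, B9=E, B11=T
test 6 (c=1, m=0) fires B2->S, B1->F, B3->F, B5->S, B4->F, B7->E, B6->F, B9->E, B8->F, B11->F; hits B1=F, B2=S, B3=F, B4=F, B5=S, B6=F, B7=E, B8=F, B9=E, B11=F
test 7 (c=2, m=7) fires B2->S, B1->F, B3->F, B5->S, B4->F, B7->E, B6->F, B9->S, B8->T, B10->T; hits B1=F, B2=S, B3=F, B4=F, B5=S, B6=F, B7=E, B8=T, B9=S, B10=T
test 8 (c=1, m=4) fires B2->S, B1->F, B3->F, B5->S, B4->F, B7->E, B6->F, B9->S, B8->T, B10->T; hits B1=F, B2=S, B3=F, B4=F, B5=S, B6=F, B7=E, B8=T, B9=S, B10=T
test 9 (c=2, m=6) fires B2->S, B1->F, B3->F, B5->S, B4->F, B7->E, B6->F, B9->S, B8->T, B10->T; hits B1=F, B2=S, B3=F, B4=F, B5=S, B6=F, B7=E, B8=T, B9=S, B10=T
union over all inputs: B1=T, B1=F, B2=S, B2=E, B3=F, B4=T, B4=F, B5=S, B5=E, B6=F, B7=E, B8=T, B8=F, B9=S, B9=E, B10=T, B10=F, B11=T, B11=F (19 outcomes)
checked all size-1 subsets: none covers 19 outcomes (max 12/19)
checked all size-2 subsets: none covers 19 outcomes (max 17/19)
checked all size-3 subsets: none covers 19 outcomes (max 18/19)
at size 4, {1, 2, 3, 6} reaches all 19 outcomes; every lexicographically earlier size-4 subset fails

Answer: 1, 2, 3, 6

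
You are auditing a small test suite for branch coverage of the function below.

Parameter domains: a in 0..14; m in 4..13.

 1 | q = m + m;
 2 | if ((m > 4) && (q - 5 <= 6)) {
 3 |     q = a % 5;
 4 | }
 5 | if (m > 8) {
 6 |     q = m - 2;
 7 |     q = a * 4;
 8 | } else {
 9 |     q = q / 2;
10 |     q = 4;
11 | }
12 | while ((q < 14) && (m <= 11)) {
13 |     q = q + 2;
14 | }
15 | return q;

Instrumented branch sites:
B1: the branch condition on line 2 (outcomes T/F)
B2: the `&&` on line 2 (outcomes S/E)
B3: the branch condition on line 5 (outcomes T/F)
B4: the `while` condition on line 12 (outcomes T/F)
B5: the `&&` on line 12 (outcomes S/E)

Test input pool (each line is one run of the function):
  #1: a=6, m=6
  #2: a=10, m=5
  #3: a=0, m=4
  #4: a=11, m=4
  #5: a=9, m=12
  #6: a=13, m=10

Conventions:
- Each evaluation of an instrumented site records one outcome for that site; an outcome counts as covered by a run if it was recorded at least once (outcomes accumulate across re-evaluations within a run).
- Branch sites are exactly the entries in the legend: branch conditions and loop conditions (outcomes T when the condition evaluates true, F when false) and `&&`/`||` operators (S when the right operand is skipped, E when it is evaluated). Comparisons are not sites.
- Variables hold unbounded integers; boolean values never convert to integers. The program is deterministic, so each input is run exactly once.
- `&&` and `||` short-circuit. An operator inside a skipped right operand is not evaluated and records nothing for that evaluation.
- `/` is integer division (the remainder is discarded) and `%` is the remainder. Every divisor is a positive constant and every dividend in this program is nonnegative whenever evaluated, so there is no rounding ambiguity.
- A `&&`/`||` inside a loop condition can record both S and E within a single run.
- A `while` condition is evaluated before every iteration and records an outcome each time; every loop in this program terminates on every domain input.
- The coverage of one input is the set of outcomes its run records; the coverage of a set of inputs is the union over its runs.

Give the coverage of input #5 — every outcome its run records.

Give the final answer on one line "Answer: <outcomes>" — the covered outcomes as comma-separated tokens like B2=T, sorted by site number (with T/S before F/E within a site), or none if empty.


Running input #5 (a=9, m=12), event by event:
  B2->E, B1->F, B3->T, B5->S, B4->F
distinct outcomes covered: B1=F, B2=E, B3=T, B4=F, B5=S
Answer: B1=F, B2=E, B3=T, B4=F, B5=S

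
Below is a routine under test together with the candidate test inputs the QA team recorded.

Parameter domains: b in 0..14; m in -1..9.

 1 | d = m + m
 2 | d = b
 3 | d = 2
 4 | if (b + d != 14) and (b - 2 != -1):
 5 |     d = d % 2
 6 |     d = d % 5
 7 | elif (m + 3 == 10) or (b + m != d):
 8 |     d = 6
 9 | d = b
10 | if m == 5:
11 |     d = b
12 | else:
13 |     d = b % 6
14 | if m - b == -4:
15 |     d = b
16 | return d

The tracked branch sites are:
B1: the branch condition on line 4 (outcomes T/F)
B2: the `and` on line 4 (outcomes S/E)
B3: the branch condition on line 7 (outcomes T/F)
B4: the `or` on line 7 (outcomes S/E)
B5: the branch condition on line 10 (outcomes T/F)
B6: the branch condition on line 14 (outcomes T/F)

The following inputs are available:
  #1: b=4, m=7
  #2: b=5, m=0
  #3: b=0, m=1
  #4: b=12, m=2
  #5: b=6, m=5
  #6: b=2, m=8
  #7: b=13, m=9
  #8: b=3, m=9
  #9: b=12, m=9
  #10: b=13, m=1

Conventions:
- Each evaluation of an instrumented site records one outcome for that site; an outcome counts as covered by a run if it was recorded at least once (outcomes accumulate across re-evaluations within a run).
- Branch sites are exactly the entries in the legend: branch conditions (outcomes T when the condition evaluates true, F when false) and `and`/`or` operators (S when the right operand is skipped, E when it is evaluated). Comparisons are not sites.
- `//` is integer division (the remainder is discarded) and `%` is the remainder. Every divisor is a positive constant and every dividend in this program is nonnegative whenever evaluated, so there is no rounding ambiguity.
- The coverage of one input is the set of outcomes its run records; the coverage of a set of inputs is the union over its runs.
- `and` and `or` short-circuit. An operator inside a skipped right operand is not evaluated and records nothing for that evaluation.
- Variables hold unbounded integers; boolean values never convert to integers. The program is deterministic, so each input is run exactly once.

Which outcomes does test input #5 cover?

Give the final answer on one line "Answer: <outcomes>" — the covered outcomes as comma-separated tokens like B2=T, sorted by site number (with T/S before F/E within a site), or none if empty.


Event log for input #5 (b=6, m=5):
  B2->E, B1->T, B5->T, B6->F
deduplicating events, the covered set is: B1=T, B2=E, B5=T, B6=F
Answer: B1=T, B2=E, B5=T, B6=F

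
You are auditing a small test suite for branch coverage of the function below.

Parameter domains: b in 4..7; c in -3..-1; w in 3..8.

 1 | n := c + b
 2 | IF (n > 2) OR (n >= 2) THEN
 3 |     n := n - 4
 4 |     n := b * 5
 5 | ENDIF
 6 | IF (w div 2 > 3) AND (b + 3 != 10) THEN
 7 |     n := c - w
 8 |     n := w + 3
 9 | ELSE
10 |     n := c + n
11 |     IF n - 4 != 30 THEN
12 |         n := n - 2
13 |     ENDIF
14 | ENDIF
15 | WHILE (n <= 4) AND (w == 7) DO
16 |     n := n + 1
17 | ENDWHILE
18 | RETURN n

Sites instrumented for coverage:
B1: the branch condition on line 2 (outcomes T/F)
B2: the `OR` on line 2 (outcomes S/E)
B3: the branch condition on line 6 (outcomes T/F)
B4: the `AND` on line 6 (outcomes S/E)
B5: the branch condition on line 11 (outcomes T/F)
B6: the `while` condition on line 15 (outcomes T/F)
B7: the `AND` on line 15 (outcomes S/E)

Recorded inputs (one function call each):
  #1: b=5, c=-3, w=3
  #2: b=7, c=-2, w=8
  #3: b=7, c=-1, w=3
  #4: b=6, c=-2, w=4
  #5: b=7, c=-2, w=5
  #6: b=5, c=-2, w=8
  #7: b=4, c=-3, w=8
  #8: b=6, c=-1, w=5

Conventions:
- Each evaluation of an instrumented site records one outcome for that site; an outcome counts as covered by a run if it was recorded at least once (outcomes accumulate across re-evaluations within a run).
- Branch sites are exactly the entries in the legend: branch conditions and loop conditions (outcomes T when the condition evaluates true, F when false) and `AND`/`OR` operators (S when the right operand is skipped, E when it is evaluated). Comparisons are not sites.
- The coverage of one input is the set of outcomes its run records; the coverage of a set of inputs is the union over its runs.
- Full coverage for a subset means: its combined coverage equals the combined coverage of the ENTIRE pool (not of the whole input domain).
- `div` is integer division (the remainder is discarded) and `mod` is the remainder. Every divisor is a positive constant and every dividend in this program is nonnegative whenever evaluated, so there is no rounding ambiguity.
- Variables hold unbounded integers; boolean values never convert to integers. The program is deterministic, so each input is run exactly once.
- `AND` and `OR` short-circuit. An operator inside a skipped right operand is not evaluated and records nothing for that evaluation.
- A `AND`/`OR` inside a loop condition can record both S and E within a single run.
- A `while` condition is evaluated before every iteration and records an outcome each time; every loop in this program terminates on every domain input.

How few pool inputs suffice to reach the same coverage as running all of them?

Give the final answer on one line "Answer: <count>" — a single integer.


test 1 (b=5, c=-3, w=3) fires B2->E, B1->T, B4->S, B3->F, B5->T, B7->S, B6->F; hits B1=T, B2=E, B3=F, B4=S, B5=T, B6=F, B7=S
test 2 (b=7, c=-2, w=8) fires B2->S, B1->T, B4->E, B3->F, B5->T, B7->S, B6->F; hits B1=T, B2=S, B3=F, B4=E, B5=T, B6=F, B7=S
test 3 (b=7, c=-1, w=3) fires B2->S, B1->T, B4->S, B3->F, B5->F, B7->S, B6->F; hits B1=T, B2=S, B3=F, B4=S, B5=F, B6=F, B7=S
test 4 (b=6, c=-2, w=4) fires B2->S, B1->T, B4->S, B3->F, B5->T, B7->S, B6->F; hits B1=T, B2=S, B3=F, B4=S, B5=T, B6=F, B7=S
test 5 (b=7, c=-2, w=5) fires B2->S, B1->T, B4->S, B3->F, B5->T, B7->S, B6->F; hits B1=T, B2=S, B3=F, B4=S, B5=T, B6=F, B7=S
test 6 (b=5, c=-2, w=8) fires B2->S, B1->T, B4->E, B3->T, B7->S, B6->F; hits B1=T, B2=S, B3=T, B4=E, B6=F, B7=S
test 7 (b=4, c=-3, w=8) fires B2->E, B1->F, B4->E, B3->T, B7->S, B6->F; hits B1=F, B2=E, B3=T, B4=E, B6=F, B7=S
test 8 (b=6, c=-1, w=5) fires B2->S, B1->T, B4->S, B3->F, B5->T, B7->S, B6->F; hits B1=T, B2=S, B3=F, B4=S, B5=T, B6=F, B7=S
the full pool covers 12 outcomes: B1=T, B1=F, B2=S, B2=E, B3=T, B3=F, B4=S, B4=E, B5=T, B5=F, B6=F, B7=S
checked all size-1 subsets: none covers 12 outcomes (max 7/12)
checked all size-2 subsets: none covers 12 outcomes (max 11/12)
at size 3, {1, 3, 7} reaches all 12 outcomes; every lexicographically earlier size-3 subset fails
Answer: 3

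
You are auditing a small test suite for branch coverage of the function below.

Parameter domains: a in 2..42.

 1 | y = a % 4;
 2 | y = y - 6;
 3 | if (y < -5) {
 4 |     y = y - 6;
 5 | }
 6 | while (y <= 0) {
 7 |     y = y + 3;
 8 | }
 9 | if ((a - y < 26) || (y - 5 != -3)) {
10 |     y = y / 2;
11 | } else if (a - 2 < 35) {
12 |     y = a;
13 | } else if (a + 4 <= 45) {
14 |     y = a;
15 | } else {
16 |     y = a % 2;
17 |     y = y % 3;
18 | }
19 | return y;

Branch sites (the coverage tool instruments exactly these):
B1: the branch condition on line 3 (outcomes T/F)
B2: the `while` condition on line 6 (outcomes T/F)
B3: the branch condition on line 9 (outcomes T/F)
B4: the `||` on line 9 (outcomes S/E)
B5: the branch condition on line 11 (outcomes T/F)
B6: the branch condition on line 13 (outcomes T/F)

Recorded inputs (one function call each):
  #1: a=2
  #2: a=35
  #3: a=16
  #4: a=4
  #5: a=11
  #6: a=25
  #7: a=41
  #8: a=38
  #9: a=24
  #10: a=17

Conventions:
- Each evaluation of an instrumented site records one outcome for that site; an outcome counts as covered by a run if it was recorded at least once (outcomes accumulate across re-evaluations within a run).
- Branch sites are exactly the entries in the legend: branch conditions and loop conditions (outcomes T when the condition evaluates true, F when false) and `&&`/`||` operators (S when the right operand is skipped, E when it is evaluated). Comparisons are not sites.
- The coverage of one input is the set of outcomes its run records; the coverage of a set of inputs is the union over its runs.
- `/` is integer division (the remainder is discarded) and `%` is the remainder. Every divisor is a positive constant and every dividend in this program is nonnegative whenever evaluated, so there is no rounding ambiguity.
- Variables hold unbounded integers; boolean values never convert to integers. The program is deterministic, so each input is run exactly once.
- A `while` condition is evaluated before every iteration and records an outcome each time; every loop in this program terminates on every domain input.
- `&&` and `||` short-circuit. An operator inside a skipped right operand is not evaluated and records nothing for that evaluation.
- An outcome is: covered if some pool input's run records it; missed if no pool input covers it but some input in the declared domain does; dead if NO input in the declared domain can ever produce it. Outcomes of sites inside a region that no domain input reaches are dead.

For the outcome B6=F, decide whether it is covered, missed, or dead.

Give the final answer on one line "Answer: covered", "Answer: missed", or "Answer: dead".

no pool input records B6=F
but domain input (a=42) does record it -> reachable, so missed

Answer: missed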